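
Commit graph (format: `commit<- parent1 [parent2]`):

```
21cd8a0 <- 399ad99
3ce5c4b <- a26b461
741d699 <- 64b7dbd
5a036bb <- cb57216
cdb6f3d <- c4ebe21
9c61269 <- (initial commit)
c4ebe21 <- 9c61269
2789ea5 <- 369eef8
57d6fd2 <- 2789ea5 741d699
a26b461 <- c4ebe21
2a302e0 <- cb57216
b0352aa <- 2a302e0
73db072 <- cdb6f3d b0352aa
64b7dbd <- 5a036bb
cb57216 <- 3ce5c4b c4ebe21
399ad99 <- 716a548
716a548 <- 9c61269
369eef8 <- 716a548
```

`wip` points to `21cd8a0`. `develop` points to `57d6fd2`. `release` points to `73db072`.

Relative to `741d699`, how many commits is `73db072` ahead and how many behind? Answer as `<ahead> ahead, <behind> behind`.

4 ahead, 3 behind

Reachable from 73db072: {2a302e0, 3ce5c4b, 73db072, 9c61269, a26b461, b0352aa, c4ebe21, cb57216, cdb6f3d}.
Reachable from 741d699: {3ce5c4b, 5a036bb, 64b7dbd, 741d699, 9c61269, a26b461, c4ebe21, cb57216}.
Only in 73db072's history (ahead): {2a302e0, 73db072, b0352aa, cdb6f3d} — 4.
Only in 741d699's history (behind): {5a036bb, 64b7dbd, 741d699} — 3.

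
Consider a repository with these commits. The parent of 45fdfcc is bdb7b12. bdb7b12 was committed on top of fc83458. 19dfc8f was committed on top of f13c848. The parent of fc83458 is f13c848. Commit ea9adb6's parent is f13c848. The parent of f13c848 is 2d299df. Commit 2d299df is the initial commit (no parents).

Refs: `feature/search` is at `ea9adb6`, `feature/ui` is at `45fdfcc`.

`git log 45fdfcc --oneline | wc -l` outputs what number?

Walking parent pointers from 45fdfcc: reachable set = {2d299df, 45fdfcc, bdb7b12, f13c848, fc83458}.
That is 5 commits.

5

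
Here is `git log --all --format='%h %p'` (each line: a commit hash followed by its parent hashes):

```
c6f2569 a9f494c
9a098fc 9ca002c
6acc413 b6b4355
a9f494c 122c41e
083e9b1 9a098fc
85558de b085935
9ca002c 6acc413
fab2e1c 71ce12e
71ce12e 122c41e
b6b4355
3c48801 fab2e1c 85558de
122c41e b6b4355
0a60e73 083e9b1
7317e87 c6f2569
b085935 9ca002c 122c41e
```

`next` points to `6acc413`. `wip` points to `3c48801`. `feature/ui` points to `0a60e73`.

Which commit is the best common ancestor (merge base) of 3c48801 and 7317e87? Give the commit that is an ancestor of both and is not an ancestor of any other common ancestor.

Ancestors of 3c48801: {122c41e, 3c48801, 6acc413, 71ce12e, 85558de, 9ca002c, b085935, b6b4355, fab2e1c}.
Ancestors of 7317e87: {122c41e, 7317e87, a9f494c, b6b4355, c6f2569}.
Common ancestors: {122c41e, b6b4355}.
Among these, 122c41e is not an ancestor of any other common ancestor — it is the merge base.

122c41e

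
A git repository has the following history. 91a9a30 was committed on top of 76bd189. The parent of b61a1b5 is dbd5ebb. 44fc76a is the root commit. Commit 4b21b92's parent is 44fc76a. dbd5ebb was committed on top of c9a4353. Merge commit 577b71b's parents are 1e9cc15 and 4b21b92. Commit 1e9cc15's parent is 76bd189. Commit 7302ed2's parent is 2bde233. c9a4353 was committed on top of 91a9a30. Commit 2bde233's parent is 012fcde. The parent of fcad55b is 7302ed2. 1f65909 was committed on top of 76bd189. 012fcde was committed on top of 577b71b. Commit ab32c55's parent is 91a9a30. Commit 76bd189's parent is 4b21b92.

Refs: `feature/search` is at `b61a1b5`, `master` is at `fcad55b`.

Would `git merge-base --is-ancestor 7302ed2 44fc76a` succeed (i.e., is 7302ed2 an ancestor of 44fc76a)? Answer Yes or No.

Ancestors of 44fc76a: {44fc76a}.
7302ed2 is not in that set, so it is not an ancestor of 44fc76a.

No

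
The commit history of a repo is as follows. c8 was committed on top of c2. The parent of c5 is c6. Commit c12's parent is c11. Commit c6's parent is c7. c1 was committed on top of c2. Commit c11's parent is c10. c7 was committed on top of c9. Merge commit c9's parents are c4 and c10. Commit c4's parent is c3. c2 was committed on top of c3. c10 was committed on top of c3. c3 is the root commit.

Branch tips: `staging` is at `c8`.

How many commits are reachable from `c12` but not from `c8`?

3

Reachable from c12: {c10, c11, c12, c3}.
Reachable from c8: {c2, c3, c8}.
In c12's history but not c8's: {c10, c11, c12} — 3 commits.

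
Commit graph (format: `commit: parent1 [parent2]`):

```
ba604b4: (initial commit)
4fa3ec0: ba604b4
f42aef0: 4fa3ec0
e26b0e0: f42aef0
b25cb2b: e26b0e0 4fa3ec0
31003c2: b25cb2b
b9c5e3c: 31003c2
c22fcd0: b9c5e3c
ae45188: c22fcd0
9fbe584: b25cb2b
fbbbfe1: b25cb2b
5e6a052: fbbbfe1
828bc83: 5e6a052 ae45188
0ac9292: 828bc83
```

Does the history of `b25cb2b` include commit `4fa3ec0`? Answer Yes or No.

Ancestors of b25cb2b (commits reachable by following parents): {4fa3ec0, b25cb2b, ba604b4, e26b0e0, f42aef0}.
4fa3ec0 is in that set, so it is an ancestor of b25cb2b.

Yes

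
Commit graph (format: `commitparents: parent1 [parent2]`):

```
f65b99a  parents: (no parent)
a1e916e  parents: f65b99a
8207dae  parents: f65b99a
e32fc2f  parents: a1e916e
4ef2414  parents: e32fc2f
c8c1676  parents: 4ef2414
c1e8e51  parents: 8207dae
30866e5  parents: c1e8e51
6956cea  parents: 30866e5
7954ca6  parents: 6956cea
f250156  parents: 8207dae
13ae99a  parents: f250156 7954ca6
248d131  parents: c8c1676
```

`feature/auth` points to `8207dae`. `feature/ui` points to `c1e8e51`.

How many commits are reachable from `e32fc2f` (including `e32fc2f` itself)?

Walking parent pointers from e32fc2f: reachable set = {a1e916e, e32fc2f, f65b99a}.
That is 3 commits.

3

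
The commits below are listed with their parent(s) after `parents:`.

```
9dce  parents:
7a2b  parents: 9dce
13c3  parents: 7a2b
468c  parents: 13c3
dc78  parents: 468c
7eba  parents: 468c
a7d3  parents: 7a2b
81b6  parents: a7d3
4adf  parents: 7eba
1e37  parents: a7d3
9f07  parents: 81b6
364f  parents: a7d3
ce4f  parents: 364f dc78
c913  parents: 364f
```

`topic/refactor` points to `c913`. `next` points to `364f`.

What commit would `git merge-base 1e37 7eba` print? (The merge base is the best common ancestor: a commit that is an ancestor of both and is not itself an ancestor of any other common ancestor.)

Ancestors of 1e37: {1e37, 7a2b, 9dce, a7d3}.
Ancestors of 7eba: {13c3, 468c, 7a2b, 7eba, 9dce}.
Common ancestors: {7a2b, 9dce}.
Among these, 7a2b is not an ancestor of any other common ancestor — it is the merge base.

7a2b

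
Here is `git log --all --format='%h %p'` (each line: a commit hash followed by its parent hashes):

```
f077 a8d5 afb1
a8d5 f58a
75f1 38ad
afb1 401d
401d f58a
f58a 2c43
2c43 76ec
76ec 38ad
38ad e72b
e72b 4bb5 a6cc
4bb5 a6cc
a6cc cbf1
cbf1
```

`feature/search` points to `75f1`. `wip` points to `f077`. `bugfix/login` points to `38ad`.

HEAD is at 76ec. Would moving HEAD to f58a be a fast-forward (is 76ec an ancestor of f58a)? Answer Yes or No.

Yes

A fast-forward from 76ec to f58a is possible iff 76ec is an ancestor of f58a.
Ancestors of f58a: {2c43, 38ad, 4bb5, 76ec, a6cc, cbf1, e72b, f58a}.
76ec is among them, so fast-forward is possible.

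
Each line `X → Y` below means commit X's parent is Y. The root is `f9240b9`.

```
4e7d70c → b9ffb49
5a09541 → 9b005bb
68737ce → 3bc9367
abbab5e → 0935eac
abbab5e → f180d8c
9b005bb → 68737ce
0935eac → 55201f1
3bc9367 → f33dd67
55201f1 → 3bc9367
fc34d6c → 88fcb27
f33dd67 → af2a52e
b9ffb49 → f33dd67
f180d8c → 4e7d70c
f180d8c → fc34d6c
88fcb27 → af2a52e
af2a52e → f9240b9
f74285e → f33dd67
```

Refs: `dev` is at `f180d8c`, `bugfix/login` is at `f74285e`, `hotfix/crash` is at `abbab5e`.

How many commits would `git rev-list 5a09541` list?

Walking parent pointers from 5a09541: reachable set = {3bc9367, 5a09541, 68737ce, 9b005bb, af2a52e, f33dd67, f9240b9}.
That is 7 commits.

7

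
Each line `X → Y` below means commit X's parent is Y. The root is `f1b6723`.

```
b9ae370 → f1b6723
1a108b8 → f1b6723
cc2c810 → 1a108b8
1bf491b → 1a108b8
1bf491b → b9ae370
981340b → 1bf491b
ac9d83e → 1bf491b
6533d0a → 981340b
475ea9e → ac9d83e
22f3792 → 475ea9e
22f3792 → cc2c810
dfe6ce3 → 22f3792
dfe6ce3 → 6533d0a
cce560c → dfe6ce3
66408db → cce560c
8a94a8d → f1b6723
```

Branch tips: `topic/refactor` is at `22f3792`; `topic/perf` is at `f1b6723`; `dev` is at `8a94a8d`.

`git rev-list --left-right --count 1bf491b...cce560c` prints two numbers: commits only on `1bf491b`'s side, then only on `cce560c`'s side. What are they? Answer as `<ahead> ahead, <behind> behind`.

Reachable from 1bf491b: {1a108b8, 1bf491b, b9ae370, f1b6723}.
Reachable from cce560c: {1a108b8, 1bf491b, 22f3792, 475ea9e, 6533d0a, 981340b, ac9d83e, b9ae370, cc2c810, cce560c, dfe6ce3, f1b6723}.
Only in 1bf491b's history (ahead): {} — 0.
Only in cce560c's history (behind): {22f3792, 475ea9e, 6533d0a, 981340b, ac9d83e, cc2c810, cce560c, dfe6ce3} — 8.

0 ahead, 8 behind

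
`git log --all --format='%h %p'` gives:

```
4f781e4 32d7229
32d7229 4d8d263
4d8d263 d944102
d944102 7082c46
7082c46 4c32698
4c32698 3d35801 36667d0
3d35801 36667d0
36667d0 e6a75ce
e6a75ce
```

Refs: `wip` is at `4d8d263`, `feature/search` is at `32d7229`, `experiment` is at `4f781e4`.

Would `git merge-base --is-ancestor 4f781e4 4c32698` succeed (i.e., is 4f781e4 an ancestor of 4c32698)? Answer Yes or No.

No

Ancestors of 4c32698: {36667d0, 3d35801, 4c32698, e6a75ce}.
4f781e4 is not in that set, so it is not an ancestor of 4c32698.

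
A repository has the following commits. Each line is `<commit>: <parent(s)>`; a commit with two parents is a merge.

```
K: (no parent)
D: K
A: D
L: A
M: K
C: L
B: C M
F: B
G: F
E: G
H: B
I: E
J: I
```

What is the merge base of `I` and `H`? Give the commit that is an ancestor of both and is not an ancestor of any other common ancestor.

Ancestors of I: {A, B, C, D, E, F, G, I, K, L, M}.
Ancestors of H: {A, B, C, D, H, K, L, M}.
Common ancestors: {A, B, C, D, K, L, M}.
Among these, B is not an ancestor of any other common ancestor — it is the merge base.

B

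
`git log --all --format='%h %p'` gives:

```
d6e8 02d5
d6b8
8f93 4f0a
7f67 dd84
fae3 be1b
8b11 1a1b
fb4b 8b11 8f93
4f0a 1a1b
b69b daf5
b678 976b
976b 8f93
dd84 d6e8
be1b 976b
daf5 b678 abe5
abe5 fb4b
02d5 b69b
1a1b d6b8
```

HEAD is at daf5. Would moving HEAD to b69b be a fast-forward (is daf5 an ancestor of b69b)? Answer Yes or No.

A fast-forward from daf5 to b69b is possible iff daf5 is an ancestor of b69b.
Ancestors of b69b: {1a1b, 4f0a, 8b11, 8f93, 976b, abe5, b678, b69b, d6b8, daf5, fb4b}.
daf5 is among them, so fast-forward is possible.

Yes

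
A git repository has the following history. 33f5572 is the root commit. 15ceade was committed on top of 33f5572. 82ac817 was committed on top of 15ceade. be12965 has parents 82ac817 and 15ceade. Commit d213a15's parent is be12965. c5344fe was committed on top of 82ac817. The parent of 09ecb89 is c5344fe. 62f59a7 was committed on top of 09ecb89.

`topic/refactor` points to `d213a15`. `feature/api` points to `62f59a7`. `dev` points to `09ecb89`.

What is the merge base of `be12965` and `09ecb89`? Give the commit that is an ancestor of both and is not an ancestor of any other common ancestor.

82ac817

Ancestors of be12965: {15ceade, 33f5572, 82ac817, be12965}.
Ancestors of 09ecb89: {09ecb89, 15ceade, 33f5572, 82ac817, c5344fe}.
Common ancestors: {15ceade, 33f5572, 82ac817}.
Among these, 82ac817 is not an ancestor of any other common ancestor — it is the merge base.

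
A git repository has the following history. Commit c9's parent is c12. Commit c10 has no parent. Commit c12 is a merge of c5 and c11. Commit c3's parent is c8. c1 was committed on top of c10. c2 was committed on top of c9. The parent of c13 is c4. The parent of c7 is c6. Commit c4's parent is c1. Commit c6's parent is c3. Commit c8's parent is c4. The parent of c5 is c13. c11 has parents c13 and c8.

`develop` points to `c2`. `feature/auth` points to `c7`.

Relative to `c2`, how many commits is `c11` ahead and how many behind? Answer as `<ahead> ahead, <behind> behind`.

0 ahead, 4 behind

Reachable from c11: {c1, c10, c11, c13, c4, c8}.
Reachable from c2: {c1, c10, c11, c12, c13, c2, c4, c5, c8, c9}.
Only in c11's history (ahead): {} — 0.
Only in c2's history (behind): {c12, c2, c5, c9} — 4.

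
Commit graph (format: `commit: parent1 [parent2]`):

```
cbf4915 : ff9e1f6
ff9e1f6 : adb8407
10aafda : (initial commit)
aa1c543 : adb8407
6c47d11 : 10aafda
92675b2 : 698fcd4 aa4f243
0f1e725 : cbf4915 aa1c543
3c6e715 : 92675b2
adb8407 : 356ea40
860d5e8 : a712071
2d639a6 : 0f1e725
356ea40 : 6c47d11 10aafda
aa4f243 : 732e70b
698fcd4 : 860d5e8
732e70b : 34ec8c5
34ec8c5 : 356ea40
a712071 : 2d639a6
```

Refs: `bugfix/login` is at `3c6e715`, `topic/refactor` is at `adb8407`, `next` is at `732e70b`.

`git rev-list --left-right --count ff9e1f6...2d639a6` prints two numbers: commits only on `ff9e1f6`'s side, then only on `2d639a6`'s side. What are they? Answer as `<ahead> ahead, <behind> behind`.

0 ahead, 4 behind

Reachable from ff9e1f6: {10aafda, 356ea40, 6c47d11, adb8407, ff9e1f6}.
Reachable from 2d639a6: {0f1e725, 10aafda, 2d639a6, 356ea40, 6c47d11, aa1c543, adb8407, cbf4915, ff9e1f6}.
Only in ff9e1f6's history (ahead): {} — 0.
Only in 2d639a6's history (behind): {0f1e725, 2d639a6, aa1c543, cbf4915} — 4.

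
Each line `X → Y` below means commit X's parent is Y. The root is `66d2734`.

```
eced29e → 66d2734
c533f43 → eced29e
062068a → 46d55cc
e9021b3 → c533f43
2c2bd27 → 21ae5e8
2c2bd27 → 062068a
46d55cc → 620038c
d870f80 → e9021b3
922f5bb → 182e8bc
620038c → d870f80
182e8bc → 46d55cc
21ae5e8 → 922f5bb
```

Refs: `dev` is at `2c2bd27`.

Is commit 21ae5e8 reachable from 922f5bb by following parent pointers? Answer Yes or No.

Ancestors of 922f5bb: {182e8bc, 46d55cc, 620038c, 66d2734, 922f5bb, c533f43, d870f80, e9021b3, eced29e}.
21ae5e8 is not in that set, so it is not an ancestor of 922f5bb.

No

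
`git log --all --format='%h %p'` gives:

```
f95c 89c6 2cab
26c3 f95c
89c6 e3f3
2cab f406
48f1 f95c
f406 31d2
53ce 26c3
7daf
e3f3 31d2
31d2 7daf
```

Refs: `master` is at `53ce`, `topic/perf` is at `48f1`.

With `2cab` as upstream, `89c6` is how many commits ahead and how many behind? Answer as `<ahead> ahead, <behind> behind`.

2 ahead, 2 behind

Reachable from 89c6: {31d2, 7daf, 89c6, e3f3}.
Reachable from 2cab: {2cab, 31d2, 7daf, f406}.
Only in 89c6's history (ahead): {89c6, e3f3} — 2.
Only in 2cab's history (behind): {2cab, f406} — 2.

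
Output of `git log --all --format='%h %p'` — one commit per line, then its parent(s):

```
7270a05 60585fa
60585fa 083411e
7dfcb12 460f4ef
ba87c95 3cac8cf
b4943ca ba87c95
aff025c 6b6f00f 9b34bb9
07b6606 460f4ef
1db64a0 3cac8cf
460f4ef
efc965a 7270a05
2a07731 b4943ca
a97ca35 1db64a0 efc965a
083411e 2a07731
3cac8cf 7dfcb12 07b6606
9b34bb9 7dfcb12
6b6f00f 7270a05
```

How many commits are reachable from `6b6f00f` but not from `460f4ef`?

10

Reachable from 6b6f00f: {07b6606, 083411e, 2a07731, 3cac8cf, 460f4ef, 60585fa, 6b6f00f, 7270a05, 7dfcb12, b4943ca, ba87c95}.
Reachable from 460f4ef: {460f4ef}.
In 6b6f00f's history but not 460f4ef's: {07b6606, 083411e, 2a07731, 3cac8cf, 60585fa, 6b6f00f, 7270a05, 7dfcb12, b4943ca, ba87c95} — 10 commits.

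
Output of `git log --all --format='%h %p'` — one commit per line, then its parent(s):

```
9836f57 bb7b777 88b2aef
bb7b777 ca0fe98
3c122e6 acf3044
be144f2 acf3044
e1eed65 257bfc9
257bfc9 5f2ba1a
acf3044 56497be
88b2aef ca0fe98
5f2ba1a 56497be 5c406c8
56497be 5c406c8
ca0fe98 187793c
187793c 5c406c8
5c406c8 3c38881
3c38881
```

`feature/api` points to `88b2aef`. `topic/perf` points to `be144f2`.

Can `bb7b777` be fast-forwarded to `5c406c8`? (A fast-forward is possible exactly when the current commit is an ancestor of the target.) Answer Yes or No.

A fast-forward from bb7b777 to 5c406c8 is possible iff bb7b777 is an ancestor of 5c406c8.
Ancestors of 5c406c8: {3c38881, 5c406c8}.
bb7b777 is not among them, so fast-forward is not possible.

No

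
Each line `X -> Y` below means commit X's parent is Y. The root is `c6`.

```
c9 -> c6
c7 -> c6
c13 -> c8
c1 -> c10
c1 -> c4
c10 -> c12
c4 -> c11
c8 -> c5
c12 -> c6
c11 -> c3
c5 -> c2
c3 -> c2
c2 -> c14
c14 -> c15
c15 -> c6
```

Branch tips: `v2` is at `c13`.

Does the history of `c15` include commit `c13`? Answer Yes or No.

No

Ancestors of c15: {c15, c6}.
c13 is not in that set, so it is not an ancestor of c15.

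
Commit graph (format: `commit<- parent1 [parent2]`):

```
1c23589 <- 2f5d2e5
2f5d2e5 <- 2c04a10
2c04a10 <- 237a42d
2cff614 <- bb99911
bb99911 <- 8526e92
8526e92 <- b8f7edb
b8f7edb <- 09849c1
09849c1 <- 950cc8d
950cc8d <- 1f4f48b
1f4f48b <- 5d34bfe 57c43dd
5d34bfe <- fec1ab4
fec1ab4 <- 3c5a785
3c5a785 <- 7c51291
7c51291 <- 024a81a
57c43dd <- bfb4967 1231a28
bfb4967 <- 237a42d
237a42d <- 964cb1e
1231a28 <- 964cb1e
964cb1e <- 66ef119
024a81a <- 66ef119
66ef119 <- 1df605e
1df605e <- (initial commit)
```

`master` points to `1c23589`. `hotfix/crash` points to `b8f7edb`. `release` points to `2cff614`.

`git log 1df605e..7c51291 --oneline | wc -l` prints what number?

3

Reachable from 7c51291: {024a81a, 1df605e, 66ef119, 7c51291}.
Reachable from 1df605e: {1df605e}.
In 7c51291's history but not 1df605e's: {024a81a, 66ef119, 7c51291} — 3 commits.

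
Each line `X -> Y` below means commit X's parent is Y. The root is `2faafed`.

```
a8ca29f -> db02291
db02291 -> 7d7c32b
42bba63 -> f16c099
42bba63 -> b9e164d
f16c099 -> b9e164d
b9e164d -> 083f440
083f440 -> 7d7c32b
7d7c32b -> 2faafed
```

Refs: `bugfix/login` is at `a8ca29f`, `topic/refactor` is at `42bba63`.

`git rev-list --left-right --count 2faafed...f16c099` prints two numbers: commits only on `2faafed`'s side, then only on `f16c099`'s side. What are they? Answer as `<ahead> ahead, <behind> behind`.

0 ahead, 4 behind

Reachable from 2faafed: {2faafed}.
Reachable from f16c099: {083f440, 2faafed, 7d7c32b, b9e164d, f16c099}.
Only in 2faafed's history (ahead): {} — 0.
Only in f16c099's history (behind): {083f440, 7d7c32b, b9e164d, f16c099} — 4.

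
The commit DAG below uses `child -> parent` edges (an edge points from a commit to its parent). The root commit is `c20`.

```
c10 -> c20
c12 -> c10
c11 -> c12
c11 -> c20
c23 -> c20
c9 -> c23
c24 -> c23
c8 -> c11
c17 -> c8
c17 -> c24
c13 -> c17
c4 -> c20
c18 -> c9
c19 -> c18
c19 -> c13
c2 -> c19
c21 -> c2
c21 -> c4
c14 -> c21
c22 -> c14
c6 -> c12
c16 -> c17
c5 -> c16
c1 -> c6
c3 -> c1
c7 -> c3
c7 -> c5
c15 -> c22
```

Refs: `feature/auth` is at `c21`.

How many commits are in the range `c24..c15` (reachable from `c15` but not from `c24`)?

15

Reachable from c15: {c10, c11, c12, c13, c14, c15, c17, c18, c19, c2, c20, c21, c22, c23, c24, c4, c8, c9}.
Reachable from c24: {c20, c23, c24}.
In c15's history but not c24's: {c10, c11, c12, c13, c14, c15, c17, c18, c19, c2, c21, c22, c4, c8, c9} — 15 commits.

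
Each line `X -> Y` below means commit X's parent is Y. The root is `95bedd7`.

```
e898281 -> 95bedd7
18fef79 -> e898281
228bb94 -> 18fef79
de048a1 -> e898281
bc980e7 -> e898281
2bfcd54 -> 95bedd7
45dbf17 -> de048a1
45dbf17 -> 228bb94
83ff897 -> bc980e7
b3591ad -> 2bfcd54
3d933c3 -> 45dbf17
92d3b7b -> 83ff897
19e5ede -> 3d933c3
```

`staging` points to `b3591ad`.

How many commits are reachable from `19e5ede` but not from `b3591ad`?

7

Reachable from 19e5ede: {18fef79, 19e5ede, 228bb94, 3d933c3, 45dbf17, 95bedd7, de048a1, e898281}.
Reachable from b3591ad: {2bfcd54, 95bedd7, b3591ad}.
In 19e5ede's history but not b3591ad's: {18fef79, 19e5ede, 228bb94, 3d933c3, 45dbf17, de048a1, e898281} — 7 commits.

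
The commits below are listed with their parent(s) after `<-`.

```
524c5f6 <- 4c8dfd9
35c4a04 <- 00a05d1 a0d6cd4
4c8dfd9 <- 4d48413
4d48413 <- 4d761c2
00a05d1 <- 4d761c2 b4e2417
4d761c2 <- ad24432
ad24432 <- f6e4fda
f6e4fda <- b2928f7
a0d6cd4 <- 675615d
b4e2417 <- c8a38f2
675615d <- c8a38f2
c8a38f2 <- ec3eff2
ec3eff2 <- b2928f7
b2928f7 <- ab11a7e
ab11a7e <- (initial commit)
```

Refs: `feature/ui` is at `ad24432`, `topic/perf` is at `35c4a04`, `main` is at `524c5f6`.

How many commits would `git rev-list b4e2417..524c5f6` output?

Reachable from 524c5f6: {4c8dfd9, 4d48413, 4d761c2, 524c5f6, ab11a7e, ad24432, b2928f7, f6e4fda}.
Reachable from b4e2417: {ab11a7e, b2928f7, b4e2417, c8a38f2, ec3eff2}.
In 524c5f6's history but not b4e2417's: {4c8dfd9, 4d48413, 4d761c2, 524c5f6, ad24432, f6e4fda} — 6 commits.

6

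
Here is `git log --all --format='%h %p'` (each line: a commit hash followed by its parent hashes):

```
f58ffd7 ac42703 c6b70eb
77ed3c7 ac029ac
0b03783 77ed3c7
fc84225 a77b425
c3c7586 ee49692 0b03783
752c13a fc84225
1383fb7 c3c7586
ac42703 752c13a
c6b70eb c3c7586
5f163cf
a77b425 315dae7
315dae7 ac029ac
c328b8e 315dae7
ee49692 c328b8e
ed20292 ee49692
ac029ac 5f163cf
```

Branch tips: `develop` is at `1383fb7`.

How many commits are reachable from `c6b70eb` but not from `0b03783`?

5

Reachable from c6b70eb: {0b03783, 315dae7, 5f163cf, 77ed3c7, ac029ac, c328b8e, c3c7586, c6b70eb, ee49692}.
Reachable from 0b03783: {0b03783, 5f163cf, 77ed3c7, ac029ac}.
In c6b70eb's history but not 0b03783's: {315dae7, c328b8e, c3c7586, c6b70eb, ee49692} — 5 commits.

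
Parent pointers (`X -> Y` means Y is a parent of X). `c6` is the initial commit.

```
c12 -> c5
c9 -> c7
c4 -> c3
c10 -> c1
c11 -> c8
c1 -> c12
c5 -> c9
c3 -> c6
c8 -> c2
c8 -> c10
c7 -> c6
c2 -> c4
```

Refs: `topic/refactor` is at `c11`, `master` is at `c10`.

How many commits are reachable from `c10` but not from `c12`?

Reachable from c10: {c1, c10, c12, c5, c6, c7, c9}.
Reachable from c12: {c12, c5, c6, c7, c9}.
In c10's history but not c12's: {c1, c10} — 2 commits.

2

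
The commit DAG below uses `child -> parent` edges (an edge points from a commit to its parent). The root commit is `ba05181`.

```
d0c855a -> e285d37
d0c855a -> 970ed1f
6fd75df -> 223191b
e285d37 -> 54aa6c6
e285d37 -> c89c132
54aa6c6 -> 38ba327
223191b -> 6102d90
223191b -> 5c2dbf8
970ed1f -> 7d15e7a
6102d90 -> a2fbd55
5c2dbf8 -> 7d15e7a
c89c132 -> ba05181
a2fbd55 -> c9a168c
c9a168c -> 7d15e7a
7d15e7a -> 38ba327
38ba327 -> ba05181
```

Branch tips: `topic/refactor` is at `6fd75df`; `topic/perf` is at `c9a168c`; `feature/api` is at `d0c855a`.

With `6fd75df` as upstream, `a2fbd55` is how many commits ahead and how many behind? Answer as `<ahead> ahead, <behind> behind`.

0 ahead, 4 behind

Reachable from a2fbd55: {38ba327, 7d15e7a, a2fbd55, ba05181, c9a168c}.
Reachable from 6fd75df: {223191b, 38ba327, 5c2dbf8, 6102d90, 6fd75df, 7d15e7a, a2fbd55, ba05181, c9a168c}.
Only in a2fbd55's history (ahead): {} — 0.
Only in 6fd75df's history (behind): {223191b, 5c2dbf8, 6102d90, 6fd75df} — 4.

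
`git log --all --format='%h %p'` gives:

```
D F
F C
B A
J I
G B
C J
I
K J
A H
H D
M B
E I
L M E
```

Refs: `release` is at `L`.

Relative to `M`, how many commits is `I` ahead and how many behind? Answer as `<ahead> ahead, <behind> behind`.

Reachable from I: {I}.
Reachable from M: {A, B, C, D, F, H, I, J, M}.
Only in I's history (ahead): {} — 0.
Only in M's history (behind): {A, B, C, D, F, H, J, M} — 8.

0 ahead, 8 behind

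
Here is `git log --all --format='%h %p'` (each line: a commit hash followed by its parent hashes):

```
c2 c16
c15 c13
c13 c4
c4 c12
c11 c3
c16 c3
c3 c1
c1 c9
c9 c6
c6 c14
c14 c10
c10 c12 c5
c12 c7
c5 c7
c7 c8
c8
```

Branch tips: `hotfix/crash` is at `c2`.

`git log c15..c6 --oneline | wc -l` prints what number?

4

Reachable from c6: {c10, c12, c14, c5, c6, c7, c8}.
Reachable from c15: {c12, c13, c15, c4, c7, c8}.
In c6's history but not c15's: {c10, c14, c5, c6} — 4 commits.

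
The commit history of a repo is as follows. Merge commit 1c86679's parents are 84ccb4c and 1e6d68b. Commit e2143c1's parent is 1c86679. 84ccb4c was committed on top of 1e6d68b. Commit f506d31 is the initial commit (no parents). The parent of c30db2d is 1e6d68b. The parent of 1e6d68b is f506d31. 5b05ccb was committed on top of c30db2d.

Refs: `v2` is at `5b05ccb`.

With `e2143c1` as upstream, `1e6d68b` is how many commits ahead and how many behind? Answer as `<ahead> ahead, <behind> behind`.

Reachable from 1e6d68b: {1e6d68b, f506d31}.
Reachable from e2143c1: {1c86679, 1e6d68b, 84ccb4c, e2143c1, f506d31}.
Only in 1e6d68b's history (ahead): {} — 0.
Only in e2143c1's history (behind): {1c86679, 84ccb4c, e2143c1} — 3.

0 ahead, 3 behind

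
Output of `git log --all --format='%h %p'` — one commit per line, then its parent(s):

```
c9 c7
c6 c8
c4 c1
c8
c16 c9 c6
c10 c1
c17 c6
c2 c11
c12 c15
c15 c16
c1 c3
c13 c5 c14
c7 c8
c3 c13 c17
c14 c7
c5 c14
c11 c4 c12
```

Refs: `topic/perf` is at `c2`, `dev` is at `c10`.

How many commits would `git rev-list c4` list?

10

Walking parent pointers from c4: reachable set = {c1, c13, c14, c17, c3, c4, c5, c6, c7, c8}.
That is 10 commits.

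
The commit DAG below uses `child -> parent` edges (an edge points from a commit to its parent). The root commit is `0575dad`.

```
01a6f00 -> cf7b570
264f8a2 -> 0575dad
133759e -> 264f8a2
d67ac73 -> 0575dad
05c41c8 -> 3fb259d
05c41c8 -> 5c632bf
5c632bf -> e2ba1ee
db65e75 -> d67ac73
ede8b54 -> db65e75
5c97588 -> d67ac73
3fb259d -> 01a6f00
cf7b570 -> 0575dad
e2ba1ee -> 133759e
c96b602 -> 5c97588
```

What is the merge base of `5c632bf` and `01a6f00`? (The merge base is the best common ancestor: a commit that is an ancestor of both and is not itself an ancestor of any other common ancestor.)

Ancestors of 5c632bf: {0575dad, 133759e, 264f8a2, 5c632bf, e2ba1ee}.
Ancestors of 01a6f00: {01a6f00, 0575dad, cf7b570}.
Common ancestors: {0575dad}.
The only common ancestor is 0575dad, so it is the merge base.

0575dad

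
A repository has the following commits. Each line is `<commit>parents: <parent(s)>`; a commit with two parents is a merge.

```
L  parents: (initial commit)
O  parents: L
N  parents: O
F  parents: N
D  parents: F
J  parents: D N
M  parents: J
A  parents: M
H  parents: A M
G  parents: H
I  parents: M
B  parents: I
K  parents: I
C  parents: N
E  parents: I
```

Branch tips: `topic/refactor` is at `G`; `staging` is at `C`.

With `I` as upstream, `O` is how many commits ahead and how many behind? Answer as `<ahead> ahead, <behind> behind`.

0 ahead, 6 behind

Reachable from O: {L, O}.
Reachable from I: {D, F, I, J, L, M, N, O}.
Only in O's history (ahead): {} — 0.
Only in I's history (behind): {D, F, I, J, M, N} — 6.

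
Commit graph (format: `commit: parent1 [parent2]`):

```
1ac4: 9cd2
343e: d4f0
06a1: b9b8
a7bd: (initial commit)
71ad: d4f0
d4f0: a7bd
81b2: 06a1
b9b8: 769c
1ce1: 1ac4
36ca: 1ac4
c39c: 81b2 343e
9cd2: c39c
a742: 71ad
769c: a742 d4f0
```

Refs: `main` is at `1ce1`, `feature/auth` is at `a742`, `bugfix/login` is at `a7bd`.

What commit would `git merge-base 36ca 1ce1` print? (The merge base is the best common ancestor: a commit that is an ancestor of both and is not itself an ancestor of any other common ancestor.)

Ancestors of 36ca: {06a1, 1ac4, 343e, 36ca, 71ad, 769c, 81b2, 9cd2, a742, a7bd, b9b8, c39c, d4f0}.
Ancestors of 1ce1: {06a1, 1ac4, 1ce1, 343e, 71ad, 769c, 81b2, 9cd2, a742, a7bd, b9b8, c39c, d4f0}.
Common ancestors: {06a1, 1ac4, 343e, 71ad, 769c, 81b2, 9cd2, a742, a7bd, b9b8, c39c, d4f0}.
Among these, 1ac4 is not an ancestor of any other common ancestor — it is the merge base.

1ac4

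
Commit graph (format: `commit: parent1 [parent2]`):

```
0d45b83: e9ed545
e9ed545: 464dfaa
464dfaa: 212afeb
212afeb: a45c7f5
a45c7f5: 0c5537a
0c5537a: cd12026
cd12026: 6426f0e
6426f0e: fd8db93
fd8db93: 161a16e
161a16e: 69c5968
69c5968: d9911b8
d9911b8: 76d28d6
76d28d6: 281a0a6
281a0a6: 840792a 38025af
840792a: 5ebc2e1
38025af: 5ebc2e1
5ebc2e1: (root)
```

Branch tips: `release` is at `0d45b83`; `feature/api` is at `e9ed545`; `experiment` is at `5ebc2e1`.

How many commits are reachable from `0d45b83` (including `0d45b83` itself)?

17

Walking parent pointers from 0d45b83: reachable set = {0c5537a, 0d45b83, 161a16e, 212afeb, 281a0a6, 38025af, 464dfaa, 5ebc2e1, 6426f0e, 69c5968, 76d28d6, 840792a, a45c7f5, cd12026, d9911b8, e9ed545, fd8db93}.
That is 17 commits.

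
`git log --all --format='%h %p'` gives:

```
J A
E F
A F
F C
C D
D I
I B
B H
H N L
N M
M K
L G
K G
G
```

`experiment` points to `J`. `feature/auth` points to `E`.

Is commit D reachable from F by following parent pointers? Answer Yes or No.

Ancestors of F (commits reachable by following parents): {B, C, D, F, G, H, I, K, L, M, N}.
D is in that set, so it is an ancestor of F.

Yes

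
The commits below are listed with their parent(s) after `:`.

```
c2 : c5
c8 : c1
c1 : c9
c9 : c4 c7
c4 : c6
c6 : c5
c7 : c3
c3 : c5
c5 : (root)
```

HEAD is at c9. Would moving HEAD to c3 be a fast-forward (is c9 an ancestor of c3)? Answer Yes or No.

No

A fast-forward from c9 to c3 is possible iff c9 is an ancestor of c3.
Ancestors of c3: {c3, c5}.
c9 is not among them, so fast-forward is not possible.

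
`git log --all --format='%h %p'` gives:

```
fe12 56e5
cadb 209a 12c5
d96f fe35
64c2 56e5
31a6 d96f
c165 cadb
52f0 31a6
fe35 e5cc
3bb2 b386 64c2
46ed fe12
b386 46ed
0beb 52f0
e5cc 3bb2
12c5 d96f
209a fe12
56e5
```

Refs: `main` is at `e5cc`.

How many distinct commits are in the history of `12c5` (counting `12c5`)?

10

Walking parent pointers from 12c5: reachable set = {12c5, 3bb2, 46ed, 56e5, 64c2, b386, d96f, e5cc, fe12, fe35}.
That is 10 commits.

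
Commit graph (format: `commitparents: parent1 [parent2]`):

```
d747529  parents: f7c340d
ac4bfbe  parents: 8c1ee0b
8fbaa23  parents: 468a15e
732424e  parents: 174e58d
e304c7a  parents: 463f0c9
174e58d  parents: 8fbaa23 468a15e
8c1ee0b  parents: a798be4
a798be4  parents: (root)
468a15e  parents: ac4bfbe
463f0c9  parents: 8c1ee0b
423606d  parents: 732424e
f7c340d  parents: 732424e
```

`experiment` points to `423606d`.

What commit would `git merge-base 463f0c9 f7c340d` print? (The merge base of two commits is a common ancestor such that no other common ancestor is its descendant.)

Ancestors of 463f0c9: {463f0c9, 8c1ee0b, a798be4}.
Ancestors of f7c340d: {174e58d, 468a15e, 732424e, 8c1ee0b, 8fbaa23, a798be4, ac4bfbe, f7c340d}.
Common ancestors: {8c1ee0b, a798be4}.
Among these, 8c1ee0b is not an ancestor of any other common ancestor — it is the merge base.

8c1ee0b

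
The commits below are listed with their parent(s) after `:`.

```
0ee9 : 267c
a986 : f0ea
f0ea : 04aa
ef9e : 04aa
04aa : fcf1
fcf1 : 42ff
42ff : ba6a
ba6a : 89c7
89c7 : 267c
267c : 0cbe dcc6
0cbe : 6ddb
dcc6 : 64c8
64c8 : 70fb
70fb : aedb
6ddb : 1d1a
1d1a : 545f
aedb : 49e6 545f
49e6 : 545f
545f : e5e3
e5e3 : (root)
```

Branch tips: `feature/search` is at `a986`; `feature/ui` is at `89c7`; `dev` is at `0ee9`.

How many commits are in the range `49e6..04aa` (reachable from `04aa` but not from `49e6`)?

13

Reachable from 04aa: {04aa, 0cbe, 1d1a, 267c, 42ff, 49e6, 545f, 64c8, 6ddb, 70fb, 89c7, aedb, ba6a, dcc6, e5e3, fcf1}.
Reachable from 49e6: {49e6, 545f, e5e3}.
In 04aa's history but not 49e6's: {04aa, 0cbe, 1d1a, 267c, 42ff, 64c8, 6ddb, 70fb, 89c7, aedb, ba6a, dcc6, fcf1} — 13 commits.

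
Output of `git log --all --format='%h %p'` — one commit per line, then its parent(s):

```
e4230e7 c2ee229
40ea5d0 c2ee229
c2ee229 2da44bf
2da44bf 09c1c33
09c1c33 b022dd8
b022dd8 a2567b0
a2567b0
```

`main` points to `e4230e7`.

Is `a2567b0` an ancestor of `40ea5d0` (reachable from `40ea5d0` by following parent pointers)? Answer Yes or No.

Ancestors of 40ea5d0 (commits reachable by following parents): {09c1c33, 2da44bf, 40ea5d0, a2567b0, b022dd8, c2ee229}.
a2567b0 is in that set, so it is an ancestor of 40ea5d0.

Yes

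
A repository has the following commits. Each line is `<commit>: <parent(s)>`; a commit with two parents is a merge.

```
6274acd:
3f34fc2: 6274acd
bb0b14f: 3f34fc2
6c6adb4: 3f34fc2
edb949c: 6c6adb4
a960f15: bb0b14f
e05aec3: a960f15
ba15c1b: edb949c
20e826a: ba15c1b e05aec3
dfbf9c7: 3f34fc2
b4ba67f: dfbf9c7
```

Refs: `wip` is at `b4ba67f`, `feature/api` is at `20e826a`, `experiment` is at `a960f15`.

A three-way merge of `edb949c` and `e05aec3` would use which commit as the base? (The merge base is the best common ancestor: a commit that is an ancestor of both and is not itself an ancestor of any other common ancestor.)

3f34fc2

Ancestors of edb949c: {3f34fc2, 6274acd, 6c6adb4, edb949c}.
Ancestors of e05aec3: {3f34fc2, 6274acd, a960f15, bb0b14f, e05aec3}.
Common ancestors: {3f34fc2, 6274acd}.
Among these, 3f34fc2 is not an ancestor of any other common ancestor — it is the merge base.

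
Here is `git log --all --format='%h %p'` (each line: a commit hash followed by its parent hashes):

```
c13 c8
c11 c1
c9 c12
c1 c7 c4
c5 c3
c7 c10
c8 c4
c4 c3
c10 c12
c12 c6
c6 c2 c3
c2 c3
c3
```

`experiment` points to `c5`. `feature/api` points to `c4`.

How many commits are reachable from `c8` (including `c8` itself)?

Walking parent pointers from c8: reachable set = {c3, c4, c8}.
That is 3 commits.

3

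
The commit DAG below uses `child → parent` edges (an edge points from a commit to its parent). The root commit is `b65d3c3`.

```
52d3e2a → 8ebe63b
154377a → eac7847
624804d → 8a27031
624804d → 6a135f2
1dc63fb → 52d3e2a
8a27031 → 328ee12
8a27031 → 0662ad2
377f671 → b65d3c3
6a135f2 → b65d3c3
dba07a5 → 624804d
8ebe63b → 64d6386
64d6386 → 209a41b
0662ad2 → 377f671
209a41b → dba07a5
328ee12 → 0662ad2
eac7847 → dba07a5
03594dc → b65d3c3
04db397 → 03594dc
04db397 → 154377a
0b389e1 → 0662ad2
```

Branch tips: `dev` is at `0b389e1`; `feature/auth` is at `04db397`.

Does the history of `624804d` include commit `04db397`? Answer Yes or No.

No

Ancestors of 624804d: {0662ad2, 328ee12, 377f671, 624804d, 6a135f2, 8a27031, b65d3c3}.
04db397 is not in that set, so it is not an ancestor of 624804d.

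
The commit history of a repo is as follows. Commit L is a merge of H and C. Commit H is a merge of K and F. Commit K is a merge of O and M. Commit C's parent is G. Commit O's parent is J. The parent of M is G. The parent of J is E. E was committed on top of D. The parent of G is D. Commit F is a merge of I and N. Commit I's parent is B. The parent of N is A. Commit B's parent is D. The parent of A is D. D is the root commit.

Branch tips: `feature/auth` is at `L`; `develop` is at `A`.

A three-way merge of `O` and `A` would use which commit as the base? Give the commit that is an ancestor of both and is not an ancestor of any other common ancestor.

D

Ancestors of O: {D, E, J, O}.
Ancestors of A: {A, D}.
Common ancestors: {D}.
The only common ancestor is D, so it is the merge base.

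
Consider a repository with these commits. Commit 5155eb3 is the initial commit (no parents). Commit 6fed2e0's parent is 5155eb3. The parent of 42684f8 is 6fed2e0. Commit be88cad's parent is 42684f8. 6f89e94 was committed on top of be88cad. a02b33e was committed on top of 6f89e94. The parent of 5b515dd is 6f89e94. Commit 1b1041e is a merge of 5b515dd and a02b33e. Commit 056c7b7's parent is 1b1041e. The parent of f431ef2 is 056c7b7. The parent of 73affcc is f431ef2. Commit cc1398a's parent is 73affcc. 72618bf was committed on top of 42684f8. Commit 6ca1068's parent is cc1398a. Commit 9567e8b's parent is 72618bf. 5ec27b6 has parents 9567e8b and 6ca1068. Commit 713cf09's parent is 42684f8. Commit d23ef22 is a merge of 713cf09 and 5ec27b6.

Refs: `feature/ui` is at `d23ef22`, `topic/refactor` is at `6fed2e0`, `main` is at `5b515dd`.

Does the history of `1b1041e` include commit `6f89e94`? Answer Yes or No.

Yes

Ancestors of 1b1041e (commits reachable by following parents): {1b1041e, 42684f8, 5155eb3, 5b515dd, 6f89e94, 6fed2e0, a02b33e, be88cad}.
6f89e94 is in that set, so it is an ancestor of 1b1041e.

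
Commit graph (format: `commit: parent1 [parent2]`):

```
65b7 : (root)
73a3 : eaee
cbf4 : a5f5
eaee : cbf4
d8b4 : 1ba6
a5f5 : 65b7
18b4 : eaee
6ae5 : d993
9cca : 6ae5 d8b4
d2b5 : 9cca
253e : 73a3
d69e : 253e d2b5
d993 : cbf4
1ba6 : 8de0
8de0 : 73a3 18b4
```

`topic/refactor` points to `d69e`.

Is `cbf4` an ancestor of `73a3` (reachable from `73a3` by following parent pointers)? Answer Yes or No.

Yes

Ancestors of 73a3 (commits reachable by following parents): {65b7, 73a3, a5f5, cbf4, eaee}.
cbf4 is in that set, so it is an ancestor of 73a3.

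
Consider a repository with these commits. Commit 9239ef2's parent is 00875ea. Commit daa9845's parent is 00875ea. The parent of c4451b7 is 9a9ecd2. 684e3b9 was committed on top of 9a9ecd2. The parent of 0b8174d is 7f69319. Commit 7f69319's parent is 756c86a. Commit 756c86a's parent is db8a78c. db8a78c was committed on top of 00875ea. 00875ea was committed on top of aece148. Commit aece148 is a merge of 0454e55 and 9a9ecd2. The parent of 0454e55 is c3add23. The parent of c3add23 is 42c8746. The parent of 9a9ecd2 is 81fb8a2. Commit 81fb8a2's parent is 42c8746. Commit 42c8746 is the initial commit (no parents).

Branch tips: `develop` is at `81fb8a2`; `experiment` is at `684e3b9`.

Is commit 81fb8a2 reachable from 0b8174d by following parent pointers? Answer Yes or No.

Ancestors of 0b8174d (commits reachable by following parents): {00875ea, 0454e55, 0b8174d, 42c8746, 756c86a, 7f69319, 81fb8a2, 9a9ecd2, aece148, c3add23, db8a78c}.
81fb8a2 is in that set, so it is an ancestor of 0b8174d.

Yes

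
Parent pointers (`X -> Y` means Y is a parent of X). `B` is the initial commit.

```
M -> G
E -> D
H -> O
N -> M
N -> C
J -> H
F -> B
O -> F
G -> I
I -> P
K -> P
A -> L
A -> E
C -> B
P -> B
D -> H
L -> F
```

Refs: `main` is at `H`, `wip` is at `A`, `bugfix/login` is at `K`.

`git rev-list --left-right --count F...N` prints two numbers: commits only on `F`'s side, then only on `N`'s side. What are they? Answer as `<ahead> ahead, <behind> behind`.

Reachable from F: {B, F}.
Reachable from N: {B, C, G, I, M, N, P}.
Only in F's history (ahead): {F} — 1.
Only in N's history (behind): {C, G, I, M, N, P} — 6.

1 ahead, 6 behind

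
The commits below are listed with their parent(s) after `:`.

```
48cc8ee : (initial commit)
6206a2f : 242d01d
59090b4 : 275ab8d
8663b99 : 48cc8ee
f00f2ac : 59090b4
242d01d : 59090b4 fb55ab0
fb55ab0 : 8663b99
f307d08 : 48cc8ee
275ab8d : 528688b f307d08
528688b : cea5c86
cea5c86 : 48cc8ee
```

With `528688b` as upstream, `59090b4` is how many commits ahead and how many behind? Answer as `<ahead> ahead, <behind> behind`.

3 ahead, 0 behind

Reachable from 59090b4: {275ab8d, 48cc8ee, 528688b, 59090b4, cea5c86, f307d08}.
Reachable from 528688b: {48cc8ee, 528688b, cea5c86}.
Only in 59090b4's history (ahead): {275ab8d, 59090b4, f307d08} — 3.
Only in 528688b's history (behind): {} — 0.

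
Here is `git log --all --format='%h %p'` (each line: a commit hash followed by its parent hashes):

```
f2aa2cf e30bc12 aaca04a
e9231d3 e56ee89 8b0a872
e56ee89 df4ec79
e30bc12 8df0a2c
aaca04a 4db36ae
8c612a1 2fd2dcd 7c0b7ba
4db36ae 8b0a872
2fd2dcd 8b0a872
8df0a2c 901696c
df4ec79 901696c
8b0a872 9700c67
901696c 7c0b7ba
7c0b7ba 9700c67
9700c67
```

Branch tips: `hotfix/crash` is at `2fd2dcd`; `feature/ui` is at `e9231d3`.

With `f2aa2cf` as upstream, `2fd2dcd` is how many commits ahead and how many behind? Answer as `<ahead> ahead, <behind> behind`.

1 ahead, 7 behind

Reachable from 2fd2dcd: {2fd2dcd, 8b0a872, 9700c67}.
Reachable from f2aa2cf: {4db36ae, 7c0b7ba, 8b0a872, 8df0a2c, 901696c, 9700c67, aaca04a, e30bc12, f2aa2cf}.
Only in 2fd2dcd's history (ahead): {2fd2dcd} — 1.
Only in f2aa2cf's history (behind): {4db36ae, 7c0b7ba, 8df0a2c, 901696c, aaca04a, e30bc12, f2aa2cf} — 7.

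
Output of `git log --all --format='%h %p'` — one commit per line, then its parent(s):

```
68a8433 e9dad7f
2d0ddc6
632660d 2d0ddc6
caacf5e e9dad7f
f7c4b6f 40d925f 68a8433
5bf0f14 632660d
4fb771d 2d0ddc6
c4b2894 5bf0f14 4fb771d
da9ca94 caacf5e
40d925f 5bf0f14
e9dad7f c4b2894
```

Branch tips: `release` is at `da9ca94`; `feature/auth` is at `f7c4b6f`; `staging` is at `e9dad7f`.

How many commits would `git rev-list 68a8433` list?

7

Walking parent pointers from 68a8433: reachable set = {2d0ddc6, 4fb771d, 5bf0f14, 632660d, 68a8433, c4b2894, e9dad7f}.
That is 7 commits.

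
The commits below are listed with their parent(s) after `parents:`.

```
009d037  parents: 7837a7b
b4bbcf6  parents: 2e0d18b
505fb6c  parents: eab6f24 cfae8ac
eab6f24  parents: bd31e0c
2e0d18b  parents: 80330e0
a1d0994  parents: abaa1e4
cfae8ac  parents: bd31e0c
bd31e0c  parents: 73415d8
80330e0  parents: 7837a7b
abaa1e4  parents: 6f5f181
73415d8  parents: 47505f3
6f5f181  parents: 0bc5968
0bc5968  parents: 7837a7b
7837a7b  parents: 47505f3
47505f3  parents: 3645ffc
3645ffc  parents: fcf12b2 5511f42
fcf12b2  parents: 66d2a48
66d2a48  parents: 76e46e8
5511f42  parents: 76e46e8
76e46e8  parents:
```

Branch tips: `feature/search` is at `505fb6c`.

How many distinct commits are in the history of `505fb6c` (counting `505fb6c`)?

11

Walking parent pointers from 505fb6c: reachable set = {3645ffc, 47505f3, 505fb6c, 5511f42, 66d2a48, 73415d8, 76e46e8, bd31e0c, cfae8ac, eab6f24, fcf12b2}.
That is 11 commits.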